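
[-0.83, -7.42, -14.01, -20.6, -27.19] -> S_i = -0.83 + -6.59*i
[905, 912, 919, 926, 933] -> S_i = 905 + 7*i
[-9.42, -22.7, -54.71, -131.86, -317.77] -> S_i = -9.42*2.41^i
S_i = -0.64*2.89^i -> [-0.64, -1.85, -5.35, -15.45, -44.64]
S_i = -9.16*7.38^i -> [-9.16, -67.6, -498.89, -3681.84, -27171.96]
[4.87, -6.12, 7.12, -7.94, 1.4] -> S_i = Random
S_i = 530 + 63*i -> [530, 593, 656, 719, 782]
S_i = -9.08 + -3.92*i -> [-9.08, -13.0, -16.92, -20.84, -24.76]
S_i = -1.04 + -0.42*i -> [-1.04, -1.46, -1.88, -2.3, -2.72]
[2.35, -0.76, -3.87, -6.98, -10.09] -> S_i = 2.35 + -3.11*i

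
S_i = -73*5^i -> [-73, -365, -1825, -9125, -45625]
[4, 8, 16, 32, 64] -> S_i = 4*2^i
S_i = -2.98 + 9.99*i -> [-2.98, 7.01, 17.0, 26.99, 36.98]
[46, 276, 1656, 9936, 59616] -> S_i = 46*6^i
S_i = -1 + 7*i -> [-1, 6, 13, 20, 27]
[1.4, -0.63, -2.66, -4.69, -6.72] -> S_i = 1.40 + -2.03*i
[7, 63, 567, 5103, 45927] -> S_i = 7*9^i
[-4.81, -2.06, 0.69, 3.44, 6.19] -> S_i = -4.81 + 2.75*i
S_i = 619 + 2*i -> [619, 621, 623, 625, 627]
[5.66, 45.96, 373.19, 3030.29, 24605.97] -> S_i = 5.66*8.12^i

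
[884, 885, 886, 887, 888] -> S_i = 884 + 1*i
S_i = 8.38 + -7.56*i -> [8.38, 0.82, -6.74, -14.3, -21.86]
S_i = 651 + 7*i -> [651, 658, 665, 672, 679]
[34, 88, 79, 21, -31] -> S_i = Random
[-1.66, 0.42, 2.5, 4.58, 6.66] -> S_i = -1.66 + 2.08*i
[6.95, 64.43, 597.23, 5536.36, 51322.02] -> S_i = 6.95*9.27^i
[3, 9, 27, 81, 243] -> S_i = 3*3^i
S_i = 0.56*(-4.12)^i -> [0.56, -2.31, 9.51, -39.16, 161.35]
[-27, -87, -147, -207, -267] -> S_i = -27 + -60*i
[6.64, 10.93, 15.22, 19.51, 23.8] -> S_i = 6.64 + 4.29*i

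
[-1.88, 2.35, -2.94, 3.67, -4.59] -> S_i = -1.88*(-1.25)^i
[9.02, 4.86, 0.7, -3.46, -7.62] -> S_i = 9.02 + -4.16*i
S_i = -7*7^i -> [-7, -49, -343, -2401, -16807]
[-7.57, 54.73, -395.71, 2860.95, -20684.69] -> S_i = -7.57*(-7.23)^i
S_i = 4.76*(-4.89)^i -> [4.76, -23.28, 113.82, -556.59, 2721.71]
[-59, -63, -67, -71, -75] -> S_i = -59 + -4*i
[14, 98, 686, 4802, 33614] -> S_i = 14*7^i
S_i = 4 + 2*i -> [4, 6, 8, 10, 12]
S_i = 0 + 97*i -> [0, 97, 194, 291, 388]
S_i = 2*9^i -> [2, 18, 162, 1458, 13122]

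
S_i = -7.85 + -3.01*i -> [-7.85, -10.86, -13.87, -16.88, -19.89]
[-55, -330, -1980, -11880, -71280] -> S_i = -55*6^i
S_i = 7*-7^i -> [7, -49, 343, -2401, 16807]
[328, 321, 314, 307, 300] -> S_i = 328 + -7*i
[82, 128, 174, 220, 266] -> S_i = 82 + 46*i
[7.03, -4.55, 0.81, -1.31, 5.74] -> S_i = Random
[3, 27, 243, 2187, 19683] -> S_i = 3*9^i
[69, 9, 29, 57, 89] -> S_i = Random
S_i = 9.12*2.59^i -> [9.12, 23.62, 61.18, 158.45, 410.39]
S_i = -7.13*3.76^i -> [-7.13, -26.81, -100.8, -379.01, -1425.09]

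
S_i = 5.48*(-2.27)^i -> [5.48, -12.44, 28.24, -64.1, 145.51]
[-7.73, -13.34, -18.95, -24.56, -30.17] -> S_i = -7.73 + -5.61*i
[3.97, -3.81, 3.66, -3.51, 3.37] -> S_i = 3.97*(-0.96)^i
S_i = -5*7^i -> [-5, -35, -245, -1715, -12005]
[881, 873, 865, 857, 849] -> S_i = 881 + -8*i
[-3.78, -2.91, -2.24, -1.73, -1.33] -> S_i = -3.78*0.77^i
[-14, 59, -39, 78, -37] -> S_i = Random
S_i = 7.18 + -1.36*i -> [7.18, 5.82, 4.46, 3.1, 1.74]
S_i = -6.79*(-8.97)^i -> [-6.79, 60.91, -546.33, 4900.58, -43958.16]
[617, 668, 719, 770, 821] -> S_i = 617 + 51*i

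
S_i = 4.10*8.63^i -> [4.1, 35.38, 305.36, 2635.22, 22741.92]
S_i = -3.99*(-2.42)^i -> [-3.99, 9.66, -23.37, 56.55, -136.85]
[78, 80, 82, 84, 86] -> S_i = 78 + 2*i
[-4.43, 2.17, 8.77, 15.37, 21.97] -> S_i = -4.43 + 6.60*i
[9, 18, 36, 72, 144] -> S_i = 9*2^i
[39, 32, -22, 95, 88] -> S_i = Random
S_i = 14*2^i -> [14, 28, 56, 112, 224]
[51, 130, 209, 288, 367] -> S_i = 51 + 79*i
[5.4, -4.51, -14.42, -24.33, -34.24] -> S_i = 5.40 + -9.91*i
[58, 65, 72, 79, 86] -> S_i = 58 + 7*i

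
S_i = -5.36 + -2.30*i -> [-5.36, -7.66, -9.96, -12.26, -14.56]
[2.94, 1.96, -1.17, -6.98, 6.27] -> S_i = Random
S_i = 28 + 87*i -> [28, 115, 202, 289, 376]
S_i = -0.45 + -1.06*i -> [-0.45, -1.51, -2.57, -3.63, -4.69]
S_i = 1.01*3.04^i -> [1.01, 3.07, 9.33, 28.38, 86.26]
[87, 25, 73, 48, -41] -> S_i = Random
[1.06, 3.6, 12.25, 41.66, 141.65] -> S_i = 1.06*3.40^i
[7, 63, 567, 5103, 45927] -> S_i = 7*9^i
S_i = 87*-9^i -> [87, -783, 7047, -63423, 570807]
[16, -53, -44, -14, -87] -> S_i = Random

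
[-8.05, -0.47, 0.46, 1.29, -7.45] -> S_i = Random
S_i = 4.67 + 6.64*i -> [4.67, 11.31, 17.95, 24.59, 31.23]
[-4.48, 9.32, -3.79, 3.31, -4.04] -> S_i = Random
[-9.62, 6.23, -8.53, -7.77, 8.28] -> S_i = Random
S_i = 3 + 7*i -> [3, 10, 17, 24, 31]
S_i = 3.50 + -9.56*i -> [3.5, -6.06, -15.62, -25.18, -34.74]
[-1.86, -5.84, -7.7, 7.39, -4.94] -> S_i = Random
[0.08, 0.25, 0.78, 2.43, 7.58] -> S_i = 0.08*3.12^i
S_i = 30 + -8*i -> [30, 22, 14, 6, -2]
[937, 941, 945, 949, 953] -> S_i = 937 + 4*i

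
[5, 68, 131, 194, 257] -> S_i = 5 + 63*i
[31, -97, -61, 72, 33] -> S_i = Random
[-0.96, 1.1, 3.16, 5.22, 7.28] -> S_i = -0.96 + 2.06*i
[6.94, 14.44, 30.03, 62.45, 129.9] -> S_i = 6.94*2.08^i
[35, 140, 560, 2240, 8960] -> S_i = 35*4^i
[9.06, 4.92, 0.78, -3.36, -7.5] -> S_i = 9.06 + -4.14*i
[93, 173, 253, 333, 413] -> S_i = 93 + 80*i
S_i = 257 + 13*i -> [257, 270, 283, 296, 309]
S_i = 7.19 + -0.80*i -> [7.19, 6.39, 5.59, 4.79, 3.99]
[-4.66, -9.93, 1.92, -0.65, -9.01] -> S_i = Random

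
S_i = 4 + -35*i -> [4, -31, -66, -101, -136]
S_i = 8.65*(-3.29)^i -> [8.65, -28.46, 93.63, -308.04, 1013.44]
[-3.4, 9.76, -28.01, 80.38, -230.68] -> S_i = -3.40*(-2.87)^i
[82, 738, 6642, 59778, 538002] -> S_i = 82*9^i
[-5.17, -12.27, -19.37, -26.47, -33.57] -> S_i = -5.17 + -7.10*i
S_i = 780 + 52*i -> [780, 832, 884, 936, 988]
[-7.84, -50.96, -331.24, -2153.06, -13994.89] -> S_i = -7.84*6.50^i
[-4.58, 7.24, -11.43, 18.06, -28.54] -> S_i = -4.58*(-1.58)^i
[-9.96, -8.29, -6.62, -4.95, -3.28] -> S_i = -9.96 + 1.67*i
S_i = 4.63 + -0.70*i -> [4.63, 3.93, 3.23, 2.53, 1.83]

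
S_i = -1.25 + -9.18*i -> [-1.25, -10.43, -19.61, -28.79, -37.97]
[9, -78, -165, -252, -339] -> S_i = 9 + -87*i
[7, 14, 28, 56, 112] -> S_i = 7*2^i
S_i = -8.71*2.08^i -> [-8.71, -18.12, -37.68, -78.38, -163.03]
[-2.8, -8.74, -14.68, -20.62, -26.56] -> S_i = -2.80 + -5.94*i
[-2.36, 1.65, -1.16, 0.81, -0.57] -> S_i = -2.36*(-0.70)^i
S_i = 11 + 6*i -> [11, 17, 23, 29, 35]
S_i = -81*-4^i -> [-81, 324, -1296, 5184, -20736]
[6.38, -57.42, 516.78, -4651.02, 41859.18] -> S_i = 6.38*(-9.00)^i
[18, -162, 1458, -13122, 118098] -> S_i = 18*-9^i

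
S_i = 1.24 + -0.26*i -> [1.24, 0.98, 0.72, 0.46, 0.2]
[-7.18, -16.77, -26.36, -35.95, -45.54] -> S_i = -7.18 + -9.59*i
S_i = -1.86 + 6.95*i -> [-1.86, 5.09, 12.04, 18.99, 25.94]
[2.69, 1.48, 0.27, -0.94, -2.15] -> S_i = 2.69 + -1.21*i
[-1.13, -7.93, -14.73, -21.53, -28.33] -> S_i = -1.13 + -6.80*i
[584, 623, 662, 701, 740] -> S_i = 584 + 39*i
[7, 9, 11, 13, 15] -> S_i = 7 + 2*i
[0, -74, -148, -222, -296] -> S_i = 0 + -74*i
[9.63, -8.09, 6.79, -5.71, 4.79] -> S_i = 9.63*(-0.84)^i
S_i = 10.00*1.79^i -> [10.0, 17.9, 32.04, 57.35, 102.66]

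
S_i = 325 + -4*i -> [325, 321, 317, 313, 309]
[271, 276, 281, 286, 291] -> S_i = 271 + 5*i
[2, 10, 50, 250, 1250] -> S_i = 2*5^i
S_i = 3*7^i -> [3, 21, 147, 1029, 7203]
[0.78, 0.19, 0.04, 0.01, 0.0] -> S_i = 0.78*0.24^i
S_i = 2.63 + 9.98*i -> [2.63, 12.61, 22.59, 32.57, 42.55]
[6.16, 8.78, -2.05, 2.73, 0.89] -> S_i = Random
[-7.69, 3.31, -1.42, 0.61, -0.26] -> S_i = -7.69*(-0.43)^i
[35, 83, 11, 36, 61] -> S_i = Random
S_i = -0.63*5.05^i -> [-0.63, -3.18, -16.07, -81.14, -409.74]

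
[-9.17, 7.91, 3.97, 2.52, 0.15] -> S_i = Random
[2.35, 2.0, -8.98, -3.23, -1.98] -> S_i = Random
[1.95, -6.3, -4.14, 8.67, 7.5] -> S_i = Random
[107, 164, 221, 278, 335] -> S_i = 107 + 57*i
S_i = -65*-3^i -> [-65, 195, -585, 1755, -5265]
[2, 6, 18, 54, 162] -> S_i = 2*3^i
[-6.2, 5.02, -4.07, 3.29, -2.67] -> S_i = -6.20*(-0.81)^i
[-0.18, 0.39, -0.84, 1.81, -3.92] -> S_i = -0.18*(-2.16)^i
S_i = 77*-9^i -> [77, -693, 6237, -56133, 505197]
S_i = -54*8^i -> [-54, -432, -3456, -27648, -221184]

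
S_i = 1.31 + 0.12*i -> [1.31, 1.43, 1.55, 1.67, 1.79]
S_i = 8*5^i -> [8, 40, 200, 1000, 5000]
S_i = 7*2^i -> [7, 14, 28, 56, 112]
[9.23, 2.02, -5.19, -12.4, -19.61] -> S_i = 9.23 + -7.21*i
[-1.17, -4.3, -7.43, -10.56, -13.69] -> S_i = -1.17 + -3.13*i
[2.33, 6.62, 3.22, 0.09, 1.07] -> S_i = Random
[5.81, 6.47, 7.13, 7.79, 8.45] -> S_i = 5.81 + 0.66*i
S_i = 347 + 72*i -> [347, 419, 491, 563, 635]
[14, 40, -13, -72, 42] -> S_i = Random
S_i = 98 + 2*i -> [98, 100, 102, 104, 106]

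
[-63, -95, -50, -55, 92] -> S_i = Random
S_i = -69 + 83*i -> [-69, 14, 97, 180, 263]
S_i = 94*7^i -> [94, 658, 4606, 32242, 225694]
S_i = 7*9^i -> [7, 63, 567, 5103, 45927]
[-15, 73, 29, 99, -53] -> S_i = Random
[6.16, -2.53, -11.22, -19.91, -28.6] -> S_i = 6.16 + -8.69*i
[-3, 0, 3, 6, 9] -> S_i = -3 + 3*i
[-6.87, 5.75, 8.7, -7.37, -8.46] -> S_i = Random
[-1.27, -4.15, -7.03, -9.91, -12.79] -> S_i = -1.27 + -2.88*i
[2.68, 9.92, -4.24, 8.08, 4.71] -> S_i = Random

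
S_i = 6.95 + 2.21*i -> [6.95, 9.16, 11.37, 13.58, 15.79]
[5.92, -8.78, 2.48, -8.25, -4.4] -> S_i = Random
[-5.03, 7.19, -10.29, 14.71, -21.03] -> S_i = -5.03*(-1.43)^i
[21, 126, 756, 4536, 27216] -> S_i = 21*6^i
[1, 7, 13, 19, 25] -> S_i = 1 + 6*i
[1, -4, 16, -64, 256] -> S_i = 1*-4^i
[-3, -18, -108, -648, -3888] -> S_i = -3*6^i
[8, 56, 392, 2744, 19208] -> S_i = 8*7^i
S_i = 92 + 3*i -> [92, 95, 98, 101, 104]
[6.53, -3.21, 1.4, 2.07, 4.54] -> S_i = Random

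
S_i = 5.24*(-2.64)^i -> [5.24, -13.83, 36.52, -96.41, 254.53]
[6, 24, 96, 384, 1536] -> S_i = 6*4^i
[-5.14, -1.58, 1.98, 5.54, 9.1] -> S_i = -5.14 + 3.56*i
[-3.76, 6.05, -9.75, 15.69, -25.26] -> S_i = -3.76*(-1.61)^i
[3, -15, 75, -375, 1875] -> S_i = 3*-5^i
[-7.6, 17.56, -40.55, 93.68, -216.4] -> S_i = -7.60*(-2.31)^i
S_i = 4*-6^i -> [4, -24, 144, -864, 5184]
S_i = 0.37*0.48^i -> [0.37, 0.18, 0.09, 0.04, 0.02]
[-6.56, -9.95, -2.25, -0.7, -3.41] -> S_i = Random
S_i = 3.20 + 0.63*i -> [3.2, 3.83, 4.46, 5.09, 5.72]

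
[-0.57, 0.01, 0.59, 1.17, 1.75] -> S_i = -0.57 + 0.58*i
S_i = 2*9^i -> [2, 18, 162, 1458, 13122]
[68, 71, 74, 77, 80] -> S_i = 68 + 3*i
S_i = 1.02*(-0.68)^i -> [1.02, -0.69, 0.47, -0.32, 0.22]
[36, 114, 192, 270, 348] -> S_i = 36 + 78*i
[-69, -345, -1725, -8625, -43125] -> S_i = -69*5^i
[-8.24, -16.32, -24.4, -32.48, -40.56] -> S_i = -8.24 + -8.08*i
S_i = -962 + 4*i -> [-962, -958, -954, -950, -946]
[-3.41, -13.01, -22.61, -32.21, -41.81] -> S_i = -3.41 + -9.60*i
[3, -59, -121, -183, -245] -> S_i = 3 + -62*i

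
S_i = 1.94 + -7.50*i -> [1.94, -5.56, -13.06, -20.56, -28.06]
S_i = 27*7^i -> [27, 189, 1323, 9261, 64827]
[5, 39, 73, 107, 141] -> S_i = 5 + 34*i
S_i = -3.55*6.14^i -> [-3.55, -21.8, -133.83, -821.74, -5045.47]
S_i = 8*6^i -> [8, 48, 288, 1728, 10368]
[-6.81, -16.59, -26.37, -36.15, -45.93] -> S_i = -6.81 + -9.78*i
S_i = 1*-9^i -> [1, -9, 81, -729, 6561]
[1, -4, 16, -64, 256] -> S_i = 1*-4^i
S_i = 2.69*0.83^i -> [2.69, 2.23, 1.85, 1.54, 1.28]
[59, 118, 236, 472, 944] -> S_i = 59*2^i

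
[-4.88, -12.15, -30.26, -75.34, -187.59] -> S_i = -4.88*2.49^i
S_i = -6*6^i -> [-6, -36, -216, -1296, -7776]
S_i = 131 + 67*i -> [131, 198, 265, 332, 399]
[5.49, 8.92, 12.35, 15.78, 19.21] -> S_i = 5.49 + 3.43*i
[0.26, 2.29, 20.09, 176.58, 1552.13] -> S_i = 0.26*8.79^i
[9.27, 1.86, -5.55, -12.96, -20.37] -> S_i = 9.27 + -7.41*i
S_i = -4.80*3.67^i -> [-4.8, -17.62, -64.65, -237.27, -870.77]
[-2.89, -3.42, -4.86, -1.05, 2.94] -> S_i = Random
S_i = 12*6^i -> [12, 72, 432, 2592, 15552]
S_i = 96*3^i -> [96, 288, 864, 2592, 7776]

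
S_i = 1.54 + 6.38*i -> [1.54, 7.92, 14.3, 20.68, 27.06]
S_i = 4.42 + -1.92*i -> [4.42, 2.5, 0.58, -1.34, -3.26]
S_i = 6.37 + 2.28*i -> [6.37, 8.65, 10.93, 13.21, 15.49]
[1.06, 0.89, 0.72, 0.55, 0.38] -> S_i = 1.06 + -0.17*i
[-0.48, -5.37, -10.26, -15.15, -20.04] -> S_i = -0.48 + -4.89*i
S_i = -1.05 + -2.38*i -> [-1.05, -3.43, -5.81, -8.19, -10.57]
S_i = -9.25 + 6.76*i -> [-9.25, -2.49, 4.27, 11.03, 17.79]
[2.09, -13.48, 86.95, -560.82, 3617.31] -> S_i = 2.09*(-6.45)^i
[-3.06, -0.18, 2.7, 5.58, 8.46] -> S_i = -3.06 + 2.88*i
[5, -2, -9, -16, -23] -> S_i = 5 + -7*i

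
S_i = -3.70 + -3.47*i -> [-3.7, -7.17, -10.64, -14.11, -17.58]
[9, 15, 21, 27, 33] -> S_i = 9 + 6*i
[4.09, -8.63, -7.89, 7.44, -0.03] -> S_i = Random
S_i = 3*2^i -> [3, 6, 12, 24, 48]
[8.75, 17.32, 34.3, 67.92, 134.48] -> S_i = 8.75*1.98^i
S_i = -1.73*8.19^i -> [-1.73, -14.17, -116.04, -950.38, -7783.62]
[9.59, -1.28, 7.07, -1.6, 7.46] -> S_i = Random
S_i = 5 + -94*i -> [5, -89, -183, -277, -371]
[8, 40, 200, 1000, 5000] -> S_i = 8*5^i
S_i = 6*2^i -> [6, 12, 24, 48, 96]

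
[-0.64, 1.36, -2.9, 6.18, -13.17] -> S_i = -0.64*(-2.13)^i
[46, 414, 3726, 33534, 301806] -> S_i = 46*9^i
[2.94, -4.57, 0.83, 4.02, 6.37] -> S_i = Random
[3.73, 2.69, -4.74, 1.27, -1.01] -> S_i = Random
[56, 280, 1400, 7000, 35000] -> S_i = 56*5^i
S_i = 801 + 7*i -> [801, 808, 815, 822, 829]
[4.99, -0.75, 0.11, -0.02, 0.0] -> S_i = 4.99*(-0.15)^i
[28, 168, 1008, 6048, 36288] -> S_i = 28*6^i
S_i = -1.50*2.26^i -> [-1.5, -3.39, -7.66, -17.31, -39.13]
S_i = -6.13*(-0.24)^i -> [-6.13, 1.47, -0.35, 0.08, -0.02]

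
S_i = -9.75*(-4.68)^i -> [-9.75, 45.63, -213.55, 999.41, -4677.22]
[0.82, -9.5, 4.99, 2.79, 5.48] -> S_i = Random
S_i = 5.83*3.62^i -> [5.83, 21.1, 76.4, 276.56, 1001.16]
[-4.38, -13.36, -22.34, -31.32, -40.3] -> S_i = -4.38 + -8.98*i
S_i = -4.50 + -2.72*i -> [-4.5, -7.22, -9.94, -12.66, -15.38]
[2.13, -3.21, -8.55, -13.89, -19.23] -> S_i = 2.13 + -5.34*i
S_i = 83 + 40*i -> [83, 123, 163, 203, 243]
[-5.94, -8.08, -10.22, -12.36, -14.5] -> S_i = -5.94 + -2.14*i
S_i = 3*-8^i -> [3, -24, 192, -1536, 12288]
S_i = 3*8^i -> [3, 24, 192, 1536, 12288]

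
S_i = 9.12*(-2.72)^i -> [9.12, -24.81, 67.47, -183.53, 499.2]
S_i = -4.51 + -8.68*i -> [-4.51, -13.19, -21.87, -30.55, -39.23]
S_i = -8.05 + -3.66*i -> [-8.05, -11.71, -15.37, -19.03, -22.69]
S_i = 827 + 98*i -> [827, 925, 1023, 1121, 1219]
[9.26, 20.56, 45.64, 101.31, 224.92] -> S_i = 9.26*2.22^i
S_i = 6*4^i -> [6, 24, 96, 384, 1536]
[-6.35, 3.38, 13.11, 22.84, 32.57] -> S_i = -6.35 + 9.73*i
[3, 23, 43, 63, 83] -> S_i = 3 + 20*i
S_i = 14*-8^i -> [14, -112, 896, -7168, 57344]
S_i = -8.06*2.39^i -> [-8.06, -19.26, -46.04, -110.03, -262.98]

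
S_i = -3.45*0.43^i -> [-3.45, -1.48, -0.64, -0.27, -0.12]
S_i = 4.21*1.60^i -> [4.21, 6.74, 10.78, 17.24, 27.59]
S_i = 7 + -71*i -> [7, -64, -135, -206, -277]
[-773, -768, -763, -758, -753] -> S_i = -773 + 5*i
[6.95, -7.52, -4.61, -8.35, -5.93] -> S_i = Random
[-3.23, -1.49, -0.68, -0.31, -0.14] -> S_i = -3.23*0.46^i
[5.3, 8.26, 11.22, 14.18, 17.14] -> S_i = 5.30 + 2.96*i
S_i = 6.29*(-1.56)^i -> [6.29, -9.81, 15.31, -23.88, 37.25]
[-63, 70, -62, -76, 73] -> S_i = Random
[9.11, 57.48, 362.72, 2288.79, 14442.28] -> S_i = 9.11*6.31^i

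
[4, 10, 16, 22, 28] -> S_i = 4 + 6*i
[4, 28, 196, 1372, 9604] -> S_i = 4*7^i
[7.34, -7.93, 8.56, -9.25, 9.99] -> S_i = 7.34*(-1.08)^i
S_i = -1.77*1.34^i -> [-1.77, -2.37, -3.18, -4.26, -5.71]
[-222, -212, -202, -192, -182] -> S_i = -222 + 10*i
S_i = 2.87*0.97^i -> [2.87, 2.78, 2.7, 2.62, 2.54]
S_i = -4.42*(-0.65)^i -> [-4.42, 2.87, -1.87, 1.21, -0.79]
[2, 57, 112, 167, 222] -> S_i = 2 + 55*i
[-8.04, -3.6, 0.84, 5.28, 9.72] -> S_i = -8.04 + 4.44*i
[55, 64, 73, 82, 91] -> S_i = 55 + 9*i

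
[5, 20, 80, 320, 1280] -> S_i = 5*4^i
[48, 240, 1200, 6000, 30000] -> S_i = 48*5^i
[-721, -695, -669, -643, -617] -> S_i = -721 + 26*i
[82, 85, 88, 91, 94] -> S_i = 82 + 3*i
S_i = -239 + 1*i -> [-239, -238, -237, -236, -235]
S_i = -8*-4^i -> [-8, 32, -128, 512, -2048]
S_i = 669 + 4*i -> [669, 673, 677, 681, 685]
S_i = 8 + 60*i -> [8, 68, 128, 188, 248]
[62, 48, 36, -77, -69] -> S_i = Random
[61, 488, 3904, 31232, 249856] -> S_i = 61*8^i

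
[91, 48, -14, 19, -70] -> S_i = Random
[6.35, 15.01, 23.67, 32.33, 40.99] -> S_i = 6.35 + 8.66*i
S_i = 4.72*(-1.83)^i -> [4.72, -8.64, 15.81, -28.93, 52.94]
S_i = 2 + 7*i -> [2, 9, 16, 23, 30]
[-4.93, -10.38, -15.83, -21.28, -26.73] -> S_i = -4.93 + -5.45*i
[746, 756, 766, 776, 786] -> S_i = 746 + 10*i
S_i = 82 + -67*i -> [82, 15, -52, -119, -186]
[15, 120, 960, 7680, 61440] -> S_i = 15*8^i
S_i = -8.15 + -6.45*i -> [-8.15, -14.6, -21.05, -27.5, -33.95]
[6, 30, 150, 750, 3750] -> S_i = 6*5^i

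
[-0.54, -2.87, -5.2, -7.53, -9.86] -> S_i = -0.54 + -2.33*i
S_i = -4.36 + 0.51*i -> [-4.36, -3.85, -3.34, -2.83, -2.32]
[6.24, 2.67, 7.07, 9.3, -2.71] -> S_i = Random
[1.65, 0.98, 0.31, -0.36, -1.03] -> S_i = 1.65 + -0.67*i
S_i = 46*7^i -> [46, 322, 2254, 15778, 110446]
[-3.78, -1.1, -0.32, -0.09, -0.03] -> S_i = -3.78*0.29^i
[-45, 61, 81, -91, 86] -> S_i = Random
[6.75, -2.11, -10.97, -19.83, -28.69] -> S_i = 6.75 + -8.86*i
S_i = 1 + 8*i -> [1, 9, 17, 25, 33]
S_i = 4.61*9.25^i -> [4.61, 42.64, 394.44, 3648.6, 33749.54]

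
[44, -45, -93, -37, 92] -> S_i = Random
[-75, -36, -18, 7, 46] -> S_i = Random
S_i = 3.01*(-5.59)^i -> [3.01, -16.83, 94.06, -525.78, 2939.1]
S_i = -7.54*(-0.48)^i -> [-7.54, 3.62, -1.74, 0.83, -0.4]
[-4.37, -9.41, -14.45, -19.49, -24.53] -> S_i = -4.37 + -5.04*i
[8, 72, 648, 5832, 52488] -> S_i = 8*9^i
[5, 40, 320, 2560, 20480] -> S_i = 5*8^i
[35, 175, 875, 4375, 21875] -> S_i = 35*5^i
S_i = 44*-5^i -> [44, -220, 1100, -5500, 27500]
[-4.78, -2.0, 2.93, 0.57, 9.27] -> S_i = Random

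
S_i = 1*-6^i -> [1, -6, 36, -216, 1296]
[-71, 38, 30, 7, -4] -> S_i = Random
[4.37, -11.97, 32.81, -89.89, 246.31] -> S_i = 4.37*(-2.74)^i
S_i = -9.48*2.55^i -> [-9.48, -24.17, -61.64, -157.19, -400.84]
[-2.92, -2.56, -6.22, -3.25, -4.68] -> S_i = Random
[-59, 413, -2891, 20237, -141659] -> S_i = -59*-7^i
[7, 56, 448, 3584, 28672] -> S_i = 7*8^i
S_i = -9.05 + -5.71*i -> [-9.05, -14.76, -20.47, -26.18, -31.89]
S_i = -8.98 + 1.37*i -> [-8.98, -7.61, -6.24, -4.87, -3.5]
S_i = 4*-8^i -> [4, -32, 256, -2048, 16384]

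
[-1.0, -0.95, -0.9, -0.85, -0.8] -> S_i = -1.00 + 0.05*i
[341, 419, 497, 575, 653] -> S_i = 341 + 78*i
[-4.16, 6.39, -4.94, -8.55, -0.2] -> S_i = Random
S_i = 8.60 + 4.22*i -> [8.6, 12.82, 17.04, 21.26, 25.48]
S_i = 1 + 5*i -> [1, 6, 11, 16, 21]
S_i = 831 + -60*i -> [831, 771, 711, 651, 591]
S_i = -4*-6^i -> [-4, 24, -144, 864, -5184]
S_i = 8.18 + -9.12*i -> [8.18, -0.94, -10.06, -19.18, -28.3]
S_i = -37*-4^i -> [-37, 148, -592, 2368, -9472]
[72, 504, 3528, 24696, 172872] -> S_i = 72*7^i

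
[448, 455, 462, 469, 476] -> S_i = 448 + 7*i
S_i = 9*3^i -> [9, 27, 81, 243, 729]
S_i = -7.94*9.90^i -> [-7.94, -78.61, -778.2, -7704.17, -76271.32]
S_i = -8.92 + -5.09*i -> [-8.92, -14.01, -19.1, -24.19, -29.28]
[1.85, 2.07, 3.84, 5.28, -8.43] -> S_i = Random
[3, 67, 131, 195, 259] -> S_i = 3 + 64*i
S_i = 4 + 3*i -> [4, 7, 10, 13, 16]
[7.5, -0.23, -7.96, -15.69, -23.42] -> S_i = 7.50 + -7.73*i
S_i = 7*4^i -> [7, 28, 112, 448, 1792]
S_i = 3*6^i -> [3, 18, 108, 648, 3888]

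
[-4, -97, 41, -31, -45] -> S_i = Random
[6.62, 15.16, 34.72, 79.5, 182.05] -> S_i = 6.62*2.29^i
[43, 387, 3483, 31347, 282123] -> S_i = 43*9^i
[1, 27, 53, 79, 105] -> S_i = 1 + 26*i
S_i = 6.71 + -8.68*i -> [6.71, -1.97, -10.65, -19.33, -28.01]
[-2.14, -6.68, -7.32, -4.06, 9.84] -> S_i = Random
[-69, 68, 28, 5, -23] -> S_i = Random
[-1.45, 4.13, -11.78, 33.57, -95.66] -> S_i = -1.45*(-2.85)^i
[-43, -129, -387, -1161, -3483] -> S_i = -43*3^i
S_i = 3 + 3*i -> [3, 6, 9, 12, 15]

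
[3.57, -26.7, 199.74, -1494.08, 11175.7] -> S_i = 3.57*(-7.48)^i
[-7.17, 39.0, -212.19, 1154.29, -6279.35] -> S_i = -7.17*(-5.44)^i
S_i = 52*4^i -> [52, 208, 832, 3328, 13312]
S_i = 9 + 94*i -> [9, 103, 197, 291, 385]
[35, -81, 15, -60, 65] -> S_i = Random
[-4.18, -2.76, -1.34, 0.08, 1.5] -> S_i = -4.18 + 1.42*i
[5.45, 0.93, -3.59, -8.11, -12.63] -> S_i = 5.45 + -4.52*i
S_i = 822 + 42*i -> [822, 864, 906, 948, 990]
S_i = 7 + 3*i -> [7, 10, 13, 16, 19]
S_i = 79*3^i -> [79, 237, 711, 2133, 6399]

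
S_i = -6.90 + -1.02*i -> [-6.9, -7.92, -8.94, -9.96, -10.98]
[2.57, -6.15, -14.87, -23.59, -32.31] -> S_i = 2.57 + -8.72*i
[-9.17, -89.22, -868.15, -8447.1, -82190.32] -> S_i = -9.17*9.73^i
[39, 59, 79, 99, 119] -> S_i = 39 + 20*i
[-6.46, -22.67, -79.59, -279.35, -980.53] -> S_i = -6.46*3.51^i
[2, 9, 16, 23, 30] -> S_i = 2 + 7*i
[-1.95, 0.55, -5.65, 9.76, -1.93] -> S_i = Random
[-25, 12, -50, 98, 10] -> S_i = Random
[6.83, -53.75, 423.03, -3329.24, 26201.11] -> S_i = 6.83*(-7.87)^i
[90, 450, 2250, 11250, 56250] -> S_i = 90*5^i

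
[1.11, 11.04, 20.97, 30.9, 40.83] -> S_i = 1.11 + 9.93*i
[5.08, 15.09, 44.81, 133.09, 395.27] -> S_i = 5.08*2.97^i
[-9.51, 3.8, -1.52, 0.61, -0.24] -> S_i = -9.51*(-0.40)^i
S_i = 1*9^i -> [1, 9, 81, 729, 6561]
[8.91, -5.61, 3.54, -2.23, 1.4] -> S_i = 8.91*(-0.63)^i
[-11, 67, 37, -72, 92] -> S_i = Random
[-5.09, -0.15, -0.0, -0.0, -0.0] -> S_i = -5.09*0.03^i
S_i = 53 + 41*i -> [53, 94, 135, 176, 217]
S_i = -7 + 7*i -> [-7, 0, 7, 14, 21]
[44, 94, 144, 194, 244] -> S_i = 44 + 50*i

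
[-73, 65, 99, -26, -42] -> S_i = Random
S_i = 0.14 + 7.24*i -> [0.14, 7.38, 14.62, 21.86, 29.1]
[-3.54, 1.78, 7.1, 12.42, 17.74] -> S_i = -3.54 + 5.32*i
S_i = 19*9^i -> [19, 171, 1539, 13851, 124659]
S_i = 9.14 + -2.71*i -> [9.14, 6.43, 3.72, 1.01, -1.7]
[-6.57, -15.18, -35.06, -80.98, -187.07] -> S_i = -6.57*2.31^i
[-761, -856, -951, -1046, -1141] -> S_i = -761 + -95*i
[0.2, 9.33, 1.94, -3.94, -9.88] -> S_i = Random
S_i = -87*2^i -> [-87, -174, -348, -696, -1392]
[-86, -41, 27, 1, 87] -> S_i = Random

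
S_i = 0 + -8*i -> [0, -8, -16, -24, -32]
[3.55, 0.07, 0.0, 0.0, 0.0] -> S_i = 3.55*0.02^i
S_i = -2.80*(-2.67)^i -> [-2.8, 7.48, -19.96, 53.3, -142.3]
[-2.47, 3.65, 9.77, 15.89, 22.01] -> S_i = -2.47 + 6.12*i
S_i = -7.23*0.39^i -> [-7.23, -2.82, -1.1, -0.43, -0.17]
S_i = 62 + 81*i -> [62, 143, 224, 305, 386]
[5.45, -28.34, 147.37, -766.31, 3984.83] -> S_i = 5.45*(-5.20)^i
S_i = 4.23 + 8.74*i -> [4.23, 12.97, 21.71, 30.45, 39.19]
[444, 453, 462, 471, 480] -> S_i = 444 + 9*i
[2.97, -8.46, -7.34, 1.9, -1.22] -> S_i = Random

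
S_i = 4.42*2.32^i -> [4.42, 10.25, 23.79, 55.19, 128.05]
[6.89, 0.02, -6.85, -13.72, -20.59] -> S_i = 6.89 + -6.87*i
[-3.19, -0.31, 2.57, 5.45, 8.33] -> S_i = -3.19 + 2.88*i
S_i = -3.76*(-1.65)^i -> [-3.76, 6.2, -10.24, 16.89, -27.87]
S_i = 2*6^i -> [2, 12, 72, 432, 2592]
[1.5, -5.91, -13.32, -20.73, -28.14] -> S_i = 1.50 + -7.41*i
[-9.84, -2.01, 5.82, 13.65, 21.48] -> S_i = -9.84 + 7.83*i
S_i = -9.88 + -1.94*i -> [-9.88, -11.82, -13.76, -15.7, -17.64]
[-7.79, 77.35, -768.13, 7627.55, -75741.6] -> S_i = -7.79*(-9.93)^i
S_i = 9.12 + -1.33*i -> [9.12, 7.79, 6.46, 5.13, 3.8]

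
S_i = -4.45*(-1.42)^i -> [-4.45, 6.32, -8.97, 12.74, -18.09]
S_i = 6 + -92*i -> [6, -86, -178, -270, -362]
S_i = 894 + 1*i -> [894, 895, 896, 897, 898]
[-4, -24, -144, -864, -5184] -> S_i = -4*6^i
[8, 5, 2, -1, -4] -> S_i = 8 + -3*i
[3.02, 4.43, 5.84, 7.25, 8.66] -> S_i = 3.02 + 1.41*i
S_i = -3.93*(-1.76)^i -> [-3.93, 6.92, -12.17, 21.43, -37.71]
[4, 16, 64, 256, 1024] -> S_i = 4*4^i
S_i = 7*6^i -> [7, 42, 252, 1512, 9072]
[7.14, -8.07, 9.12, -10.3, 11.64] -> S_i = 7.14*(-1.13)^i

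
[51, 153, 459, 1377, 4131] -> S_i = 51*3^i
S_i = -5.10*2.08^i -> [-5.1, -10.61, -22.06, -45.89, -95.46]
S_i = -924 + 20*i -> [-924, -904, -884, -864, -844]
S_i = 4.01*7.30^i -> [4.01, 29.27, 213.69, 1559.96, 11387.69]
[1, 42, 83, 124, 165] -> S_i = 1 + 41*i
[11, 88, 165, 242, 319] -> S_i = 11 + 77*i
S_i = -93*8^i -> [-93, -744, -5952, -47616, -380928]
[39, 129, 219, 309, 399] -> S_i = 39 + 90*i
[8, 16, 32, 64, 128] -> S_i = 8*2^i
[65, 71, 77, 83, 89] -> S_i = 65 + 6*i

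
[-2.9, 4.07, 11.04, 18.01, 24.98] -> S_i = -2.90 + 6.97*i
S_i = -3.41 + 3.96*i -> [-3.41, 0.55, 4.51, 8.47, 12.43]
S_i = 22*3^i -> [22, 66, 198, 594, 1782]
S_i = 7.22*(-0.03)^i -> [7.22, -0.22, 0.01, -0.0, 0.0]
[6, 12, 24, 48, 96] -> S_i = 6*2^i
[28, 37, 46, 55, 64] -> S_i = 28 + 9*i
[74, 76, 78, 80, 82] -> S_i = 74 + 2*i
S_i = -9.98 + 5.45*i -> [-9.98, -4.53, 0.92, 6.37, 11.82]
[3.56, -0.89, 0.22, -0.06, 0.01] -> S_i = 3.56*(-0.25)^i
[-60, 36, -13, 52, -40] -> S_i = Random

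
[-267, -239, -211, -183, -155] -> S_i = -267 + 28*i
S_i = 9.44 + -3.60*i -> [9.44, 5.84, 2.24, -1.36, -4.96]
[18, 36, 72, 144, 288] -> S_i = 18*2^i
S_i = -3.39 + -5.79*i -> [-3.39, -9.18, -14.97, -20.76, -26.55]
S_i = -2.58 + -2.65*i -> [-2.58, -5.23, -7.88, -10.53, -13.18]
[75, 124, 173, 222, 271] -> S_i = 75 + 49*i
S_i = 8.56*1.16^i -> [8.56, 9.93, 11.52, 13.36, 15.5]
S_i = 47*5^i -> [47, 235, 1175, 5875, 29375]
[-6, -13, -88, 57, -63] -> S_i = Random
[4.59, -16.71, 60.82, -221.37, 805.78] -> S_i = 4.59*(-3.64)^i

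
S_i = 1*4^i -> [1, 4, 16, 64, 256]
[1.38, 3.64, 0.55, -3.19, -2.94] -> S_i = Random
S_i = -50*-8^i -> [-50, 400, -3200, 25600, -204800]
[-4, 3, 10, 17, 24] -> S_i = -4 + 7*i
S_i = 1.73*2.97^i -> [1.73, 5.14, 15.26, 45.32, 134.61]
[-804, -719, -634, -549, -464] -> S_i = -804 + 85*i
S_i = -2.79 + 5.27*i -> [-2.79, 2.48, 7.75, 13.02, 18.29]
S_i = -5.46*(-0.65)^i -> [-5.46, 3.55, -2.31, 1.5, -0.97]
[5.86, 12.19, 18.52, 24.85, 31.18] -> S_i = 5.86 + 6.33*i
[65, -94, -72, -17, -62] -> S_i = Random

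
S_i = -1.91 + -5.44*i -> [-1.91, -7.35, -12.79, -18.23, -23.67]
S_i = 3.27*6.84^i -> [3.27, 22.37, 152.99, 1046.44, 7157.68]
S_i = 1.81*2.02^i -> [1.81, 3.66, 7.39, 14.92, 30.14]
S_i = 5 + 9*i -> [5, 14, 23, 32, 41]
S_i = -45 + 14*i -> [-45, -31, -17, -3, 11]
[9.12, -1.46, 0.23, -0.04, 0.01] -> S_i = 9.12*(-0.16)^i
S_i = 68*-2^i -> [68, -136, 272, -544, 1088]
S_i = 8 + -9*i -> [8, -1, -10, -19, -28]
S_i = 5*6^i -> [5, 30, 180, 1080, 6480]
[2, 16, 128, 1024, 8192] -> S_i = 2*8^i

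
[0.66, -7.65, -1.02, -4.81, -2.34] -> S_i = Random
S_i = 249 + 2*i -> [249, 251, 253, 255, 257]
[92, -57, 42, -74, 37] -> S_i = Random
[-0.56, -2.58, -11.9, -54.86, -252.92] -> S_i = -0.56*4.61^i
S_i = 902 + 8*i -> [902, 910, 918, 926, 934]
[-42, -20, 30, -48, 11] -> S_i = Random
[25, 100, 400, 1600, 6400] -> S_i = 25*4^i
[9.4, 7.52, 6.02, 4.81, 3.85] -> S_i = 9.40*0.80^i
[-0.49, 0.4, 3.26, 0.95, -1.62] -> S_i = Random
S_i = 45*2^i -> [45, 90, 180, 360, 720]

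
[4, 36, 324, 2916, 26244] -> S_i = 4*9^i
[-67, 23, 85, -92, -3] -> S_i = Random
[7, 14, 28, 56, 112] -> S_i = 7*2^i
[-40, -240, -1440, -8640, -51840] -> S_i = -40*6^i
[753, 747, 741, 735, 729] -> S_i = 753 + -6*i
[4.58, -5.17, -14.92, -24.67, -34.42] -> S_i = 4.58 + -9.75*i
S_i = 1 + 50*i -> [1, 51, 101, 151, 201]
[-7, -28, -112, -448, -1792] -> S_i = -7*4^i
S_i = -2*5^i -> [-2, -10, -50, -250, -1250]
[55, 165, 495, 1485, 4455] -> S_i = 55*3^i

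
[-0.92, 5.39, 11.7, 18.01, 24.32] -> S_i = -0.92 + 6.31*i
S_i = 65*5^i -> [65, 325, 1625, 8125, 40625]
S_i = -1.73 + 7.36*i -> [-1.73, 5.63, 12.99, 20.35, 27.71]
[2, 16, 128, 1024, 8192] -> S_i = 2*8^i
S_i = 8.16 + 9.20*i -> [8.16, 17.36, 26.56, 35.76, 44.96]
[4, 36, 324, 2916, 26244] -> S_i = 4*9^i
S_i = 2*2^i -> [2, 4, 8, 16, 32]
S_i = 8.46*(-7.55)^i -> [8.46, -63.87, 482.24, -3640.92, 27488.95]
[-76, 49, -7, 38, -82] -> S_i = Random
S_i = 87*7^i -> [87, 609, 4263, 29841, 208887]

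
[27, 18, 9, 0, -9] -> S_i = 27 + -9*i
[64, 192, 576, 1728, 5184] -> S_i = 64*3^i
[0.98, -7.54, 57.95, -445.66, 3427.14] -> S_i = 0.98*(-7.69)^i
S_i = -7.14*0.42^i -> [-7.14, -3.0, -1.26, -0.53, -0.22]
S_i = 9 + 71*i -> [9, 80, 151, 222, 293]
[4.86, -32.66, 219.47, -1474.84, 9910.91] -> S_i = 4.86*(-6.72)^i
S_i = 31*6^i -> [31, 186, 1116, 6696, 40176]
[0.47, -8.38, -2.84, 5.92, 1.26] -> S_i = Random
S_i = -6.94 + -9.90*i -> [-6.94, -16.84, -26.74, -36.64, -46.54]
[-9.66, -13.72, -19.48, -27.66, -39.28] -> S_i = -9.66*1.42^i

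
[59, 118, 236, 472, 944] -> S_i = 59*2^i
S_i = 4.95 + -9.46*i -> [4.95, -4.51, -13.97, -23.43, -32.89]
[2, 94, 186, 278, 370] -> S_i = 2 + 92*i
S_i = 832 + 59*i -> [832, 891, 950, 1009, 1068]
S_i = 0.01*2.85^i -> [0.01, 0.03, 0.08, 0.23, 0.66]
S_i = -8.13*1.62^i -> [-8.13, -13.17, -21.34, -34.56, -56.0]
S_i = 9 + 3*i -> [9, 12, 15, 18, 21]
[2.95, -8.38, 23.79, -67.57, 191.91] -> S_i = 2.95*(-2.84)^i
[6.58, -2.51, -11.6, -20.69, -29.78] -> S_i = 6.58 + -9.09*i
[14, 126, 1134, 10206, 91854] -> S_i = 14*9^i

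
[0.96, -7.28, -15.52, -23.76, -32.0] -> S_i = 0.96 + -8.24*i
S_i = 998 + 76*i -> [998, 1074, 1150, 1226, 1302]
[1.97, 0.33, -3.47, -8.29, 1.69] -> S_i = Random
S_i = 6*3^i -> [6, 18, 54, 162, 486]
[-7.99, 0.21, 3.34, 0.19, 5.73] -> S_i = Random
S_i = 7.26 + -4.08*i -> [7.26, 3.18, -0.9, -4.98, -9.06]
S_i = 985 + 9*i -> [985, 994, 1003, 1012, 1021]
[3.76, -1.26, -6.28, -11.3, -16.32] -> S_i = 3.76 + -5.02*i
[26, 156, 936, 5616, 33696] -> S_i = 26*6^i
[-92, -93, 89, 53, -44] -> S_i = Random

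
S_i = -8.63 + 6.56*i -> [-8.63, -2.07, 4.49, 11.05, 17.61]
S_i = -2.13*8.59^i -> [-2.13, -18.3, -157.17, -1350.08, -11597.18]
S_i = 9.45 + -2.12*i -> [9.45, 7.33, 5.21, 3.09, 0.97]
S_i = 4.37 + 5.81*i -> [4.37, 10.18, 15.99, 21.8, 27.61]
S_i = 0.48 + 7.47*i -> [0.48, 7.95, 15.42, 22.89, 30.36]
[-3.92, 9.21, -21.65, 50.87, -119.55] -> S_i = -3.92*(-2.35)^i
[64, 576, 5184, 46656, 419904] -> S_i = 64*9^i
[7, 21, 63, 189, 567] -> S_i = 7*3^i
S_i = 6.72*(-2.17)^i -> [6.72, -14.58, 31.64, -68.67, 149.01]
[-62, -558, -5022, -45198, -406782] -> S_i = -62*9^i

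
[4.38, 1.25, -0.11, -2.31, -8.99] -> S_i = Random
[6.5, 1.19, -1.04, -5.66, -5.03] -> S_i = Random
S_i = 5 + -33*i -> [5, -28, -61, -94, -127]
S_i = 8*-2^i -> [8, -16, 32, -64, 128]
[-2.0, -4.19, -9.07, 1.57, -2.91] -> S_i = Random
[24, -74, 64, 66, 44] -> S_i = Random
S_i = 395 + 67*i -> [395, 462, 529, 596, 663]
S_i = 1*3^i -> [1, 3, 9, 27, 81]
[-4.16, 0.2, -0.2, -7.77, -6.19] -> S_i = Random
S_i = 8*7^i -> [8, 56, 392, 2744, 19208]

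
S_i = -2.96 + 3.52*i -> [-2.96, 0.56, 4.08, 7.6, 11.12]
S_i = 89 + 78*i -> [89, 167, 245, 323, 401]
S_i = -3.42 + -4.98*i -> [-3.42, -8.4, -13.38, -18.36, -23.34]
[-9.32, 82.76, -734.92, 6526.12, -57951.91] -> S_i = -9.32*(-8.88)^i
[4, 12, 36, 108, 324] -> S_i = 4*3^i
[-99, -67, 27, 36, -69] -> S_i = Random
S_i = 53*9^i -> [53, 477, 4293, 38637, 347733]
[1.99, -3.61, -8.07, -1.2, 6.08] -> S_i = Random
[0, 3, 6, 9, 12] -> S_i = 0 + 3*i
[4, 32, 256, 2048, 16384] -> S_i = 4*8^i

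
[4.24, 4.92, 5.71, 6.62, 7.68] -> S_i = 4.24*1.16^i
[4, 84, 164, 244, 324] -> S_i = 4 + 80*i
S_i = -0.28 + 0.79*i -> [-0.28, 0.51, 1.3, 2.09, 2.88]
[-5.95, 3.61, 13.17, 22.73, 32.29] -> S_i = -5.95 + 9.56*i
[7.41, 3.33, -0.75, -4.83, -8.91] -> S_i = 7.41 + -4.08*i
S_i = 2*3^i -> [2, 6, 18, 54, 162]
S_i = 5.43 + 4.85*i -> [5.43, 10.28, 15.13, 19.98, 24.83]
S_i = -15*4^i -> [-15, -60, -240, -960, -3840]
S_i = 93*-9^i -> [93, -837, 7533, -67797, 610173]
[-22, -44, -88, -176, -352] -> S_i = -22*2^i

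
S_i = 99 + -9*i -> [99, 90, 81, 72, 63]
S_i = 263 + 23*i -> [263, 286, 309, 332, 355]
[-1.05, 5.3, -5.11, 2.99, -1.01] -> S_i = Random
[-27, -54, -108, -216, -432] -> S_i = -27*2^i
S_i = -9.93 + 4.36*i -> [-9.93, -5.57, -1.21, 3.15, 7.51]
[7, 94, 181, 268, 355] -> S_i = 7 + 87*i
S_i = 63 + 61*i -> [63, 124, 185, 246, 307]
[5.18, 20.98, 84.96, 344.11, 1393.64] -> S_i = 5.18*4.05^i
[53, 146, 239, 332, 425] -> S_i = 53 + 93*i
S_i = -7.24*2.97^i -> [-7.24, -21.5, -63.86, -189.67, -563.33]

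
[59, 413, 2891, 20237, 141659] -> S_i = 59*7^i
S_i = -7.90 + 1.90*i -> [-7.9, -6.0, -4.1, -2.2, -0.3]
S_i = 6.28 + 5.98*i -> [6.28, 12.26, 18.24, 24.22, 30.2]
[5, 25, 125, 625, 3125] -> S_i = 5*5^i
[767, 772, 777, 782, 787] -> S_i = 767 + 5*i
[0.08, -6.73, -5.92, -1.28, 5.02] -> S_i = Random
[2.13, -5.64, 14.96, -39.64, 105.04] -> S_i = 2.13*(-2.65)^i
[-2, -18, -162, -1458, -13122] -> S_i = -2*9^i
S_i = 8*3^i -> [8, 24, 72, 216, 648]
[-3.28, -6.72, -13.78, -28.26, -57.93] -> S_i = -3.28*2.05^i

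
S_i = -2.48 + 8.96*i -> [-2.48, 6.48, 15.44, 24.4, 33.36]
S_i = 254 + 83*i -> [254, 337, 420, 503, 586]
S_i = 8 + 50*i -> [8, 58, 108, 158, 208]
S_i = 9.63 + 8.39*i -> [9.63, 18.02, 26.41, 34.8, 43.19]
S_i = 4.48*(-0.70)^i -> [4.48, -3.14, 2.2, -1.54, 1.08]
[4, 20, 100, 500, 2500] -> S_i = 4*5^i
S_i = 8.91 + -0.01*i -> [8.91, 8.9, 8.89, 8.88, 8.87]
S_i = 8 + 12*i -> [8, 20, 32, 44, 56]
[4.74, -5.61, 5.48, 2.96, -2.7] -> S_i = Random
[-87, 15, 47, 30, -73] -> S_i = Random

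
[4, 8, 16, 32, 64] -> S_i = 4*2^i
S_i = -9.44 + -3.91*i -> [-9.44, -13.35, -17.26, -21.17, -25.08]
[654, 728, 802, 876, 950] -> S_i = 654 + 74*i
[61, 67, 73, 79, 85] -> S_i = 61 + 6*i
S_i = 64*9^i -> [64, 576, 5184, 46656, 419904]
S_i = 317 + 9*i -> [317, 326, 335, 344, 353]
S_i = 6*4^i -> [6, 24, 96, 384, 1536]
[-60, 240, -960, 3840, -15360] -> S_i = -60*-4^i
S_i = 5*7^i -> [5, 35, 245, 1715, 12005]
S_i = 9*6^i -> [9, 54, 324, 1944, 11664]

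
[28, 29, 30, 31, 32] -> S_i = 28 + 1*i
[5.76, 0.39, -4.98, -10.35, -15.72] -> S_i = 5.76 + -5.37*i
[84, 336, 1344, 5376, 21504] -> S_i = 84*4^i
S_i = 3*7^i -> [3, 21, 147, 1029, 7203]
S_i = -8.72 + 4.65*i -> [-8.72, -4.07, 0.58, 5.23, 9.88]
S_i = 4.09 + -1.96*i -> [4.09, 2.13, 0.17, -1.79, -3.75]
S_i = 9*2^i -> [9, 18, 36, 72, 144]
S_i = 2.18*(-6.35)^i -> [2.18, -13.84, 87.9, -558.18, 3544.47]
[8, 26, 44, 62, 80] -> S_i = 8 + 18*i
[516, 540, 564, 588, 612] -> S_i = 516 + 24*i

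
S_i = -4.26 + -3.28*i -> [-4.26, -7.54, -10.82, -14.1, -17.38]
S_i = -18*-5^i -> [-18, 90, -450, 2250, -11250]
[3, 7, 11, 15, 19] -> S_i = 3 + 4*i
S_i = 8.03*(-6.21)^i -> [8.03, -49.87, 309.67, -1923.05, 11942.13]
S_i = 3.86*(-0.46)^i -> [3.86, -1.78, 0.82, -0.38, 0.17]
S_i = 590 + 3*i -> [590, 593, 596, 599, 602]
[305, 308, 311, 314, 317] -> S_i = 305 + 3*i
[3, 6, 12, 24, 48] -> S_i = 3*2^i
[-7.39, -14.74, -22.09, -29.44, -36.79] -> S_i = -7.39 + -7.35*i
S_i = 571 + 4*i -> [571, 575, 579, 583, 587]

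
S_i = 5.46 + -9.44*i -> [5.46, -3.98, -13.42, -22.86, -32.3]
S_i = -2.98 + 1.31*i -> [-2.98, -1.67, -0.36, 0.95, 2.26]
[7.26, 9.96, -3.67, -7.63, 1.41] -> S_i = Random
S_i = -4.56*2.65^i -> [-4.56, -12.08, -32.02, -84.86, -224.88]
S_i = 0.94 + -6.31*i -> [0.94, -5.37, -11.68, -17.99, -24.3]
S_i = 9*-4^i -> [9, -36, 144, -576, 2304]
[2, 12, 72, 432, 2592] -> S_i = 2*6^i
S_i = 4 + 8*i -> [4, 12, 20, 28, 36]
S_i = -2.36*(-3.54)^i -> [-2.36, 8.35, -29.57, 104.69, -370.62]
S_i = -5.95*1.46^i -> [-5.95, -8.69, -12.68, -18.52, -27.04]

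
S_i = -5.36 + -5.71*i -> [-5.36, -11.07, -16.78, -22.49, -28.2]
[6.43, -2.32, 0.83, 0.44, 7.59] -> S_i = Random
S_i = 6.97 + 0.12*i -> [6.97, 7.09, 7.21, 7.33, 7.45]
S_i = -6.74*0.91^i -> [-6.74, -6.13, -5.58, -5.08, -4.62]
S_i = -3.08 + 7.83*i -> [-3.08, 4.75, 12.58, 20.41, 28.24]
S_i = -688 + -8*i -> [-688, -696, -704, -712, -720]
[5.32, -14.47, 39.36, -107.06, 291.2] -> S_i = 5.32*(-2.72)^i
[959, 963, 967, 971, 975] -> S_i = 959 + 4*i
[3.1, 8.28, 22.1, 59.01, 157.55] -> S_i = 3.10*2.67^i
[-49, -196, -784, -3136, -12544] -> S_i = -49*4^i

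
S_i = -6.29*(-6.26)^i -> [-6.29, 39.38, -246.49, 1543.03, -9659.35]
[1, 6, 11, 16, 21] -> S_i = 1 + 5*i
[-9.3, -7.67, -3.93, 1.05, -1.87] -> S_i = Random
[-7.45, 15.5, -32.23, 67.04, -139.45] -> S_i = -7.45*(-2.08)^i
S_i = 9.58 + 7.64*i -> [9.58, 17.22, 24.86, 32.5, 40.14]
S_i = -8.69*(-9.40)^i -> [-8.69, 81.69, -767.85, 7217.77, -67847.08]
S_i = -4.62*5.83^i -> [-4.62, -26.93, -157.03, -915.48, -5337.23]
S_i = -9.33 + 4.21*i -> [-9.33, -5.12, -0.91, 3.3, 7.51]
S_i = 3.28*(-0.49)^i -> [3.28, -1.61, 0.79, -0.39, 0.19]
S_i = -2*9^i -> [-2, -18, -162, -1458, -13122]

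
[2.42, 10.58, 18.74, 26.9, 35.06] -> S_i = 2.42 + 8.16*i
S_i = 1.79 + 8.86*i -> [1.79, 10.65, 19.51, 28.37, 37.23]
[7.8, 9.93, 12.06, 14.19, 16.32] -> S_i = 7.80 + 2.13*i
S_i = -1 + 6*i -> [-1, 5, 11, 17, 23]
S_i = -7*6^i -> [-7, -42, -252, -1512, -9072]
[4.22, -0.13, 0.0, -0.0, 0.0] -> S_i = 4.22*(-0.03)^i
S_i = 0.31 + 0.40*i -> [0.31, 0.71, 1.11, 1.51, 1.91]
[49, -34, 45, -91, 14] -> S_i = Random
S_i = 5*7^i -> [5, 35, 245, 1715, 12005]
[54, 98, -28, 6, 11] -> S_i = Random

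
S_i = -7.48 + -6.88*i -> [-7.48, -14.36, -21.24, -28.12, -35.0]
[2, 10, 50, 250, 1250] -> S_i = 2*5^i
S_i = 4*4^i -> [4, 16, 64, 256, 1024]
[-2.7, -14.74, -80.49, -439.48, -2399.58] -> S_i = -2.70*5.46^i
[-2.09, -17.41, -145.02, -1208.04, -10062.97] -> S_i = -2.09*8.33^i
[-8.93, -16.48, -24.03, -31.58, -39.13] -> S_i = -8.93 + -7.55*i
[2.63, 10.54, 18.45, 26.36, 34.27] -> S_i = 2.63 + 7.91*i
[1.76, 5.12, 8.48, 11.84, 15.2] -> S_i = 1.76 + 3.36*i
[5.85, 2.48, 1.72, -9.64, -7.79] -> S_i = Random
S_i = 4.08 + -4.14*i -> [4.08, -0.06, -4.2, -8.34, -12.48]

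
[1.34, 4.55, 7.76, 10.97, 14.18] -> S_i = 1.34 + 3.21*i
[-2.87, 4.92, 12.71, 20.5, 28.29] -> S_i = -2.87 + 7.79*i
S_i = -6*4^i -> [-6, -24, -96, -384, -1536]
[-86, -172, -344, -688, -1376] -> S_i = -86*2^i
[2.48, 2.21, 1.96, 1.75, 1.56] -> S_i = 2.48*0.89^i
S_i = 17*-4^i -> [17, -68, 272, -1088, 4352]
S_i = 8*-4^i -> [8, -32, 128, -512, 2048]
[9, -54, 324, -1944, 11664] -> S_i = 9*-6^i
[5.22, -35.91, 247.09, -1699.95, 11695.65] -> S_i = 5.22*(-6.88)^i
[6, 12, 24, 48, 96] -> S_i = 6*2^i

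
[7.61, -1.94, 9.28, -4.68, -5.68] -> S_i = Random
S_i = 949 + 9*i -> [949, 958, 967, 976, 985]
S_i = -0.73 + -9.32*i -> [-0.73, -10.05, -19.37, -28.69, -38.01]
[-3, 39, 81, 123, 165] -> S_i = -3 + 42*i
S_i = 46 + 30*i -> [46, 76, 106, 136, 166]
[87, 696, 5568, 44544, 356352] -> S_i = 87*8^i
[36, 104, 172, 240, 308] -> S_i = 36 + 68*i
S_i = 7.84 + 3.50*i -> [7.84, 11.34, 14.84, 18.34, 21.84]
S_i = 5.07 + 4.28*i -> [5.07, 9.35, 13.63, 17.91, 22.19]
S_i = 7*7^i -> [7, 49, 343, 2401, 16807]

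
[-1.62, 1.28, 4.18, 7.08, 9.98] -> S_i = -1.62 + 2.90*i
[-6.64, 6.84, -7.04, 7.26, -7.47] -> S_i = -6.64*(-1.03)^i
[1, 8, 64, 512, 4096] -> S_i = 1*8^i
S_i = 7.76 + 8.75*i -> [7.76, 16.51, 25.26, 34.01, 42.76]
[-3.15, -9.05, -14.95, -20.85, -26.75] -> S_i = -3.15 + -5.90*i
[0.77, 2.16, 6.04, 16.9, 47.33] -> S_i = 0.77*2.80^i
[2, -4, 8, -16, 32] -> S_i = 2*-2^i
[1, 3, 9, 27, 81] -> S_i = 1*3^i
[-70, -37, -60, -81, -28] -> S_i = Random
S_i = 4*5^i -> [4, 20, 100, 500, 2500]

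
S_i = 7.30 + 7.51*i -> [7.3, 14.81, 22.32, 29.83, 37.34]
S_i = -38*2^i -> [-38, -76, -152, -304, -608]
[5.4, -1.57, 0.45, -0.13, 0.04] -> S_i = 5.40*(-0.29)^i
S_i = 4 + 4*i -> [4, 8, 12, 16, 20]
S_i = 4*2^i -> [4, 8, 16, 32, 64]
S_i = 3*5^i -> [3, 15, 75, 375, 1875]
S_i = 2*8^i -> [2, 16, 128, 1024, 8192]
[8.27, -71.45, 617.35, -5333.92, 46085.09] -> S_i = 8.27*(-8.64)^i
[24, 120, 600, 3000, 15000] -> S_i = 24*5^i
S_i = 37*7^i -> [37, 259, 1813, 12691, 88837]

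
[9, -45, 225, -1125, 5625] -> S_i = 9*-5^i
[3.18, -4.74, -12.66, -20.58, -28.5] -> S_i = 3.18 + -7.92*i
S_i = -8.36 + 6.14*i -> [-8.36, -2.22, 3.92, 10.06, 16.2]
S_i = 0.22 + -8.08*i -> [0.22, -7.86, -15.94, -24.02, -32.1]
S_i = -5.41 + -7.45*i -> [-5.41, -12.86, -20.31, -27.76, -35.21]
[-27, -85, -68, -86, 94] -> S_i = Random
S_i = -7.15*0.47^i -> [-7.15, -3.36, -1.58, -0.74, -0.35]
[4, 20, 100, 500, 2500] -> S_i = 4*5^i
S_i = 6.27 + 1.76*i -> [6.27, 8.03, 9.79, 11.55, 13.31]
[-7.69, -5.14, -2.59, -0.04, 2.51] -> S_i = -7.69 + 2.55*i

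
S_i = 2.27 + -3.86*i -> [2.27, -1.59, -5.45, -9.31, -13.17]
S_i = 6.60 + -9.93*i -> [6.6, -3.33, -13.26, -23.19, -33.12]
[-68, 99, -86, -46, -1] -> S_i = Random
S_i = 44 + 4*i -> [44, 48, 52, 56, 60]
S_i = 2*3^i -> [2, 6, 18, 54, 162]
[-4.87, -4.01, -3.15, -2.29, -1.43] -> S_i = -4.87 + 0.86*i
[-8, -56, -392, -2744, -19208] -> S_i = -8*7^i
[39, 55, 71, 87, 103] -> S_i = 39 + 16*i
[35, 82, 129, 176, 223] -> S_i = 35 + 47*i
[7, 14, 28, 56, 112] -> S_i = 7*2^i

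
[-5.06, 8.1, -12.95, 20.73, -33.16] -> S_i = -5.06*(-1.60)^i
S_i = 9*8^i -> [9, 72, 576, 4608, 36864]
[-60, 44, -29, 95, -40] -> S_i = Random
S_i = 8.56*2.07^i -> [8.56, 17.72, 36.68, 75.93, 157.16]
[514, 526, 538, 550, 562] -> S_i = 514 + 12*i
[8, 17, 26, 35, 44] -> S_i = 8 + 9*i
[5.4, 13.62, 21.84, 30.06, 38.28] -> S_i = 5.40 + 8.22*i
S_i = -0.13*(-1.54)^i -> [-0.13, 0.2, -0.31, 0.47, -0.73]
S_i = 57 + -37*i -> [57, 20, -17, -54, -91]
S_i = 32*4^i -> [32, 128, 512, 2048, 8192]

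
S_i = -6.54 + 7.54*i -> [-6.54, 1.0, 8.54, 16.08, 23.62]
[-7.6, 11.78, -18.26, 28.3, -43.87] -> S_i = -7.60*(-1.55)^i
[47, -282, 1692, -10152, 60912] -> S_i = 47*-6^i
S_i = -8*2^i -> [-8, -16, -32, -64, -128]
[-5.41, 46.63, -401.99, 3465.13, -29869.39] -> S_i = -5.41*(-8.62)^i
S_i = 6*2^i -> [6, 12, 24, 48, 96]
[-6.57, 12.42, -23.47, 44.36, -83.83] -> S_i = -6.57*(-1.89)^i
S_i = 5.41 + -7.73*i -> [5.41, -2.32, -10.05, -17.78, -25.51]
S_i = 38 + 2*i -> [38, 40, 42, 44, 46]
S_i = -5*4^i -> [-5, -20, -80, -320, -1280]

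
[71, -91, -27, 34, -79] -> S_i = Random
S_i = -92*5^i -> [-92, -460, -2300, -11500, -57500]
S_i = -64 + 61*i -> [-64, -3, 58, 119, 180]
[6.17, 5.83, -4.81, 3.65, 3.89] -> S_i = Random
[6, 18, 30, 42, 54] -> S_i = 6 + 12*i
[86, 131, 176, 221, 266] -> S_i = 86 + 45*i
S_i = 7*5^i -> [7, 35, 175, 875, 4375]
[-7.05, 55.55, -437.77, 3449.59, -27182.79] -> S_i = -7.05*(-7.88)^i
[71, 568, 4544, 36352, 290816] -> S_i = 71*8^i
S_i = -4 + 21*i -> [-4, 17, 38, 59, 80]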